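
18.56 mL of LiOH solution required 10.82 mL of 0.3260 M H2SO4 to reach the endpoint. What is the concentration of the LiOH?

n(H2SO4) delivered = 0.3260 x 0.01082 = 0.003527 mol.
The reaction is 2 LiOH + 1 H2SO4, so n(LiOH) = 0.003527 x 2/1 = 0.007055 mol.
[LiOH] = 0.007055 mol / 0.01856 L = 0.380 M.

0.380 M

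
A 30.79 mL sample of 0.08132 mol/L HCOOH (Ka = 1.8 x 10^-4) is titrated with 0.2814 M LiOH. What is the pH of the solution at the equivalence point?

n(HCOOH) = 0.08132 x 0.03079 = 0.002504 mol; V(LiOH) at equivalence = 0.002504/0.2814 = 0.008898 L.
At equivalence all the acid is converted to HCOO-; total volume = 0.03079 + 0.008898 = 0.03969 L, so [HCOO-] = 0.002504/0.03969 = 0.06309 M.
Kb = Kw/Ka = 1.0e-14 / 1.8 x 10^-4 = 5.56e-11.
[OH^-] = sqrt(Kb x [HCOO-]) = sqrt(5.56e-11 x 0.06309) = 1.87e-6 M.
pOH = 5.73, so pH = 14.00 - 5.73 = 8.27.

8.27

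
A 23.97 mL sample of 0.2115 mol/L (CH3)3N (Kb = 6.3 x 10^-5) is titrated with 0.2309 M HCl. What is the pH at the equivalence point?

n((CH3)3N) = 0.2115 x 0.02397 = 0.005070 mol; V(HCl) at equivalence = 0.005070/0.2309 = 0.02196 L.
At equivalence the base is fully converted to (CH3)3NH+; total volume = 0.04593 L, so [(CH3)3NH+] = 0.005070/0.04593 = 0.1104 M.
Ka((CH3)3NH+) = Kw/Kb = 1.0e-14 / 6.3 x 10^-5 = 1.59e-10.
[H^+] = sqrt(Ka x [(CH3)3NH+]) = sqrt(1.59e-10 x 0.1104) = 4.19e-6 M.
pH = -log(4.19e-6) = 5.38.

5.38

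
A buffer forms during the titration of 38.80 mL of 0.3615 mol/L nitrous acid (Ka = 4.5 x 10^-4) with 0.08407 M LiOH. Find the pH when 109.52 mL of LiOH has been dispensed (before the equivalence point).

Initial n(HNO2) = 0.3615 x 0.03880 = 0.01403 mol.
n(LiOH) added = 0.08407 x 0.1095 = 0.009207 mol, converting that many moles of HNO2 to NO2-.
Remaining n(HNO2) = 0.004819 mol; n(NO2-) = 0.009207 mol.
By Henderson-Hasselbalch, pH = pKa + log([A^-]/[HA]) = 3.35 + log(0.009207/0.004819) = 3.35 + (+0.28) = 3.63.

3.63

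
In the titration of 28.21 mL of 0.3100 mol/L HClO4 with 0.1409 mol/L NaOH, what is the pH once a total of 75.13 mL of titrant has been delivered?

n(acid) = 0.3100 x 0.02821 = 0.008745 mol; n(NaOH) added = 0.1409 x 0.07513 = 0.01059 mol.
Base is in excess by 0.01059 - 0.008745 = 0.001841 mol in a total volume of 0.1033 L.
[OH^-] = 0.001841/0.1033 = 0.01781 M, so pOH = 1.75 and pH = 14.00 - 1.75 = 12.25.

12.25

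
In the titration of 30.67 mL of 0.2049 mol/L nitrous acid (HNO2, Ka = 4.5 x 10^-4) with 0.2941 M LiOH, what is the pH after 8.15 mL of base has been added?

3.14

Initial n(HNO2) = 0.2049 x 0.03067 = 0.006284 mol.
n(LiOH) added = 0.2941 x 0.008150 = 0.002397 mol, converting that many moles of HNO2 to NO2-.
Remaining n(HNO2) = 0.003887 mol; n(NO2-) = 0.002397 mol.
By Henderson-Hasselbalch, pH = pKa + log([A^-]/[HA]) = 3.35 + log(0.002397/0.003887) = 3.35 + (-0.21) = 3.14.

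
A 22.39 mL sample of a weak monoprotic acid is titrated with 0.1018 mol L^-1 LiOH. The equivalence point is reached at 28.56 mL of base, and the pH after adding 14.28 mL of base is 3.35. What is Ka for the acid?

14.28 mL is half of the equivalence volume, so this is the half-equivalence point where [HA] = [A^-].
At half-equivalence pH = pKa, so pKa = 3.35.
Ka = 10^(-3.35) = 4.5 x 10^-4.

4.5 x 10^-4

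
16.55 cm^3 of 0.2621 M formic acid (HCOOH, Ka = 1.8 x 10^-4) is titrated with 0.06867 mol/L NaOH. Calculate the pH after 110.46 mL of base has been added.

n(acid) = 0.2621 x 0.01655 = 0.004338 mol; n(NaOH) added = 0.06867 x 0.1105 = 0.007585 mol.
Base is in excess by 0.007585 - 0.004338 = 0.003248 mol in a total volume of 0.1270 L.
[OH^-] = 0.003248/0.1270 = 0.02557 M, so pOH = 1.59 and pH = 14.00 - 1.59 = 12.41.

12.41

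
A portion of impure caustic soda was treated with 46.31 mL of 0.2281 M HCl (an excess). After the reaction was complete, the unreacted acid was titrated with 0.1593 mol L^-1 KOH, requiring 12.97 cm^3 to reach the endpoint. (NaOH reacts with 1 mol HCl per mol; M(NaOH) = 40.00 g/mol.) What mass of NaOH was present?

Total n(HCl) added = 0.2281 x 0.04631 = 0.01056 mol.
n(KOH) used = 0.1593 x 0.01297 = 0.002066 mol, which equals the excess n(HCl).
So n(HCl) consumed by the sample = 0.01056 - 0.002066 = 0.008497 mol.
n(NaOH) = 0.008497 / 1 = 0.008497 mol.
mass = 0.008497 mol x 40.00 g/mol = 0.340 g.

0.340 g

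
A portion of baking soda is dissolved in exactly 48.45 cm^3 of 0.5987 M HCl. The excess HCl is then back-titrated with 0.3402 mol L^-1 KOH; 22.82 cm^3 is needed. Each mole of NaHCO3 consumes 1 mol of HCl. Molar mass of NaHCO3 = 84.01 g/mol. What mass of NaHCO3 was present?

1.78 g

Total n(HCl) added = 0.5987 x 0.04845 = 0.02901 mol.
n(KOH) used = 0.3402 x 0.02282 = 0.007763 mol, which equals the excess n(HCl).
So n(HCl) consumed by the sample = 0.02901 - 0.007763 = 0.02124 mol.
n(NaHCO3) = 0.02124 / 1 = 0.02124 mol.
mass = 0.02124 mol x 84.01 g/mol = 1.78 g.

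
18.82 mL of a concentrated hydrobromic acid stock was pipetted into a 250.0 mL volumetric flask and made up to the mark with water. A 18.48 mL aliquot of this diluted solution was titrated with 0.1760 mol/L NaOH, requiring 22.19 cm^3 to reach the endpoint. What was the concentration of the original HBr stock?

n(NaOH) = 0.1760 x 0.02219 = 0.003905 mol.
n(HBr) in the aliquot = 0.003905 mol.
[diluted HBr] = 0.003905 / 0.01848 = 0.2113 M.
Dilution factor = 250.0/18.82 = 13.28, so [stock] = 0.2113 x 13.28 = 2.81 M.

2.81 M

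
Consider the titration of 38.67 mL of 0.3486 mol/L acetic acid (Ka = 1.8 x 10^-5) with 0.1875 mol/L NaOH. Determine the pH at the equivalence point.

8.92

n(CH3COOH) = 0.3486 x 0.03867 = 0.01348 mol; V(NaOH) at equivalence = 0.01348/0.1875 = 0.07190 L.
At equivalence all the acid is converted to CH3COO-; total volume = 0.03867 + 0.07190 = 0.1106 L, so [CH3COO-] = 0.01348/0.1106 = 0.1219 M.
Kb = Kw/Ka = 1.0e-14 / 1.8 x 10^-5 = 5.56e-10.
[OH^-] = sqrt(Kb x [CH3COO-]) = sqrt(5.56e-10 x 0.1219) = 8.23e-6 M.
pOH = 5.08, so pH = 14.00 - 5.08 = 8.92.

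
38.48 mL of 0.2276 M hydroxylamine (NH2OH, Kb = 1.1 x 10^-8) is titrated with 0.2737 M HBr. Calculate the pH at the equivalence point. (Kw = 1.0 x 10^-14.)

3.47

n(NH2OH) = 0.2276 x 0.03848 = 0.008758 mol; V(HBr) at equivalence = 0.008758/0.2737 = 0.03200 L.
At equivalence the base is fully converted to NH3OH+; total volume = 0.07048 L, so [NH3OH+] = 0.008758/0.07048 = 0.1243 M.
Ka(NH3OH+) = Kw/Kb = 1.0e-14 / 1.1 x 10^-8 = 9.09e-7.
[H^+] = sqrt(Ka x [NH3OH+]) = sqrt(9.09e-7 x 0.1243) = 0.000336 M.
pH = -log(0.000336) = 3.47.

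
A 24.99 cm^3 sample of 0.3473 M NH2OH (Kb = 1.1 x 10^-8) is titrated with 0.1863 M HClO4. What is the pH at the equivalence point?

n(NH2OH) = 0.3473 x 0.02499 = 0.008679 mol; V(HClO4) at equivalence = 0.008679/0.1863 = 0.04659 L.
At equivalence the base is fully converted to NH3OH+; total volume = 0.07158 L, so [NH3OH+] = 0.008679/0.07158 = 0.1213 M.
Ka(NH3OH+) = Kw/Kb = 1.0e-14 / 1.1 x 10^-8 = 9.09e-7.
[H^+] = sqrt(Ka x [NH3OH+]) = sqrt(9.09e-7 x 0.1213) = 0.000332 M.
pH = -log(0.000332) = 3.48.

3.48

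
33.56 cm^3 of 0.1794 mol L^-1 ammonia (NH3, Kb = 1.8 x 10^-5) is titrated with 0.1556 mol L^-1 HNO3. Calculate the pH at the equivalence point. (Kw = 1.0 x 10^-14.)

5.17

n(NH3) = 0.1794 x 0.03356 = 0.006021 mol; V(HNO3) at equivalence = 0.006021/0.1556 = 0.03869 L.
At equivalence the base is fully converted to NH4+; total volume = 0.07225 L, so [NH4+] = 0.006021/0.07225 = 0.08333 M.
Ka(NH4+) = Kw/Kb = 1.0e-14 / 1.8 x 10^-5 = 5.56e-10.
[H^+] = sqrt(Ka x [NH4+]) = sqrt(5.56e-10 x 0.08333) = 6.80e-6 M.
pH = -log(6.80e-6) = 5.17.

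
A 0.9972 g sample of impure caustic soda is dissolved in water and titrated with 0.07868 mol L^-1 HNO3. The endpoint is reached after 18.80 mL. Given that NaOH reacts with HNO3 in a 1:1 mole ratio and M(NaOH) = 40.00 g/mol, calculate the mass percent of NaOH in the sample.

n(HNO3) = 0.07868 x 0.01880 = 0.001479 mol.
n(NaOH) = 0.001479 / 1 = 0.001479 mol.
mass of NaOH = 0.001479 x 40.00 = 0.05917 g.
% purity = 0.05917 / 0.9972 x 100 = 5.93%.

5.93%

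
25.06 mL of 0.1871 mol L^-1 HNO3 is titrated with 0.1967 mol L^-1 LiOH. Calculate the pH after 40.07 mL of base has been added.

n(acid) = 0.1871 x 0.02506 = 0.004689 mol; n(LiOH) added = 0.1967 x 0.04007 = 0.007882 mol.
Base is in excess by 0.007882 - 0.004689 = 0.003193 mol in a total volume of 0.06513 L.
[OH^-] = 0.003193/0.06513 = 0.04903 M, so pOH = 1.31 and pH = 14.00 - 1.31 = 12.69.

12.69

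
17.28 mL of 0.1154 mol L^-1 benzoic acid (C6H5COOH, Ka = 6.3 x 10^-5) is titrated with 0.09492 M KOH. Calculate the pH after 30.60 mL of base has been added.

n(acid) = 0.1154 x 0.01728 = 0.001994 mol; n(KOH) added = 0.09492 x 0.03060 = 0.002905 mol.
Base is in excess by 0.002905 - 0.001994 = 0.0009104 mol in a total volume of 0.04788 L.
[OH^-] = 0.0009104/0.04788 = 0.01902 M, so pOH = 1.72 and pH = 14.00 - 1.72 = 12.28.

12.28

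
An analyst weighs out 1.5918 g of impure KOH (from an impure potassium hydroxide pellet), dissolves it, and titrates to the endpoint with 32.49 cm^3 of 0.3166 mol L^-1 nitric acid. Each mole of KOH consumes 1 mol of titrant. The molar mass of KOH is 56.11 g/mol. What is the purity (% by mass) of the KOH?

n(HNO3) = 0.3166 x 0.03249 = 0.01029 mol.
n(KOH) = 0.01029 / 1 = 0.01029 mol.
mass of KOH = 0.01029 x 56.11 = 0.5772 g.
% purity = 0.5772 / 1.5918 x 100 = 36.3%.

36.3%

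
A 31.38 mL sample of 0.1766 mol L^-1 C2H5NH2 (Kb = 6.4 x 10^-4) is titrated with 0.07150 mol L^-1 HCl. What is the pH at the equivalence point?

n(C2H5NH2) = 0.1766 x 0.03138 = 0.005542 mol; V(HCl) at equivalence = 0.005542/0.07150 = 0.07751 L.
At equivalence the base is fully converted to C2H5NH3+; total volume = 0.1089 L, so [C2H5NH3+] = 0.005542/0.1089 = 0.05089 M.
Ka(C2H5NH3+) = Kw/Kb = 1.0e-14 / 6.4 x 10^-4 = 1.56e-11.
[H^+] = sqrt(Ka x [C2H5NH3+]) = sqrt(1.56e-11 x 0.05089) = 8.92e-7 M.
pH = -log(8.92e-7) = 6.05.

6.05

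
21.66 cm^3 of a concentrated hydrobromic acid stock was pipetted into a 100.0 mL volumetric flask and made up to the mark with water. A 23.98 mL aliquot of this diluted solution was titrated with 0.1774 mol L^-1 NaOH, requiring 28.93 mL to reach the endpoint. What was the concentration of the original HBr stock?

0.988 M

n(NaOH) = 0.1774 x 0.02893 = 0.005132 mol.
n(HBr) in the aliquot = 0.005132 mol.
[diluted HBr] = 0.005132 / 0.02398 = 0.2140 M.
Dilution factor = 100.0/21.66 = 4.617, so [stock] = 0.2140 x 4.617 = 0.988 M.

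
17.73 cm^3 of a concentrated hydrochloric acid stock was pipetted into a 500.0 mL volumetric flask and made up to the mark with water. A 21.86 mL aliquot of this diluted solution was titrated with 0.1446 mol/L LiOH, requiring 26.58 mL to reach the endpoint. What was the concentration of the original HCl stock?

n(LiOH) = 0.1446 x 0.02658 = 0.003843 mol.
n(HCl) in the aliquot = 0.003843 mol.
[diluted HCl] = 0.003843 / 0.02186 = 0.1758 M.
Dilution factor = 500.0/17.73 = 28.20, so [stock] = 0.1758 x 28.20 = 4.96 M.

4.96 M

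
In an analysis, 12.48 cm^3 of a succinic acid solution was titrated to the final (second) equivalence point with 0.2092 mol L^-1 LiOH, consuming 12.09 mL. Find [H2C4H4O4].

0.101 M

n(LiOH) = 0.2092 x 0.01209 = 0.002529 mol.
At the final (second) equivalence point, 2 mol OH^- react per mol H2C4H4O4, so n(H2C4H4O4) = 0.002529 / 2 = 0.001265 mol.
[H2C4H4O4] = 0.001265 / 0.01248 L = 0.101 M.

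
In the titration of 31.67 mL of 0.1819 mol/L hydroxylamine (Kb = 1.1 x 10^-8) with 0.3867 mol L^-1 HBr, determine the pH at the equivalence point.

3.47

n(NH2OH) = 0.1819 x 0.03167 = 0.005761 mol; V(HBr) at equivalence = 0.005761/0.3867 = 0.01490 L.
At equivalence the base is fully converted to NH3OH+; total volume = 0.04657 L, so [NH3OH+] = 0.005761/0.04657 = 0.1237 M.
Ka(NH3OH+) = Kw/Kb = 1.0e-14 / 1.1 x 10^-8 = 9.09e-7.
[H^+] = sqrt(Ka x [NH3OH+]) = sqrt(9.09e-7 x 0.1237) = 0.000335 M.
pH = -log(0.000335) = 3.47.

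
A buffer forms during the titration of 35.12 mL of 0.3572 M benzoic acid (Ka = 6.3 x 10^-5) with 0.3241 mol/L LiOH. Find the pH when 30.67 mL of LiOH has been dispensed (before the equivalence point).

Initial n(C6H5COOH) = 0.3572 x 0.03512 = 0.01254 mol.
n(LiOH) added = 0.3241 x 0.03067 = 0.009940 mol, converting that many moles of C6H5COOH to C6H5COO-.
Remaining n(C6H5COOH) = 0.002605 mol; n(C6H5COO-) = 0.009940 mol.
By Henderson-Hasselbalch, pH = pKa + log([A^-]/[HA]) = 4.20 + log(0.009940/0.002605) = 4.20 + (+0.58) = 4.78.

4.78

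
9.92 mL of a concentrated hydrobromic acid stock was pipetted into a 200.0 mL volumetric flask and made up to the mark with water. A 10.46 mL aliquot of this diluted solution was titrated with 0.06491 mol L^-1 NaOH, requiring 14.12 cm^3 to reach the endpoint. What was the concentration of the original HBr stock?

1.77 M

n(NaOH) = 0.06491 x 0.01412 = 0.0009165 mol.
n(HBr) in the aliquot = 0.0009165 mol.
[diluted HBr] = 0.0009165 / 0.01046 = 0.08762 M.
Dilution factor = 200.0/9.920 = 20.16, so [stock] = 0.08762 x 20.16 = 1.77 M.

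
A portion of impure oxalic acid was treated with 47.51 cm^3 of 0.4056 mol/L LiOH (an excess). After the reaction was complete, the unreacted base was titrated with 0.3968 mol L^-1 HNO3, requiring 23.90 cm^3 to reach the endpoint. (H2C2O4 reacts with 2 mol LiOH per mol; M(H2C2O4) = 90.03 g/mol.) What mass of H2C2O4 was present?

Total n(LiOH) added = 0.4056 x 0.04751 = 0.01927 mol.
n(HNO3) used = 0.3968 x 0.02390 = 0.009484 mol, which equals the excess n(LiOH).
So n(LiOH) consumed by the sample = 0.01927 - 0.009484 = 0.009787 mol.
n(H2C2O4) = 0.009787 / 2 = 0.004893 mol.
mass = 0.004893 mol x 90.03 g/mol = 0.441 g.

0.441 g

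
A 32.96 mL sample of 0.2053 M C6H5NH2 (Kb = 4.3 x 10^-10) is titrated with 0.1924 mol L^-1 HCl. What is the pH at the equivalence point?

2.82

n(C6H5NH2) = 0.2053 x 0.03296 = 0.006767 mol; V(HCl) at equivalence = 0.006767/0.1924 = 0.03517 L.
At equivalence the base is fully converted to C6H5NH3+; total volume = 0.06813 L, so [C6H5NH3+] = 0.006767/0.06813 = 0.09932 M.
Ka(C6H5NH3+) = Kw/Kb = 1.0e-14 / 4.3 x 10^-10 = 2.33e-5.
[H^+] = sqrt(Ka x [C6H5NH3+]) = sqrt(2.33e-5 x 0.09932) = 0.00152 M.
pH = -log(0.00152) = 2.82.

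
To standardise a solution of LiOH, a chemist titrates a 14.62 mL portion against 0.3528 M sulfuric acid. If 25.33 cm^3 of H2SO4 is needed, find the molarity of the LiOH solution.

1.22 M

n(H2SO4) delivered = 0.3528 x 0.02533 = 0.008936 mol.
The reaction is 2 LiOH + 1 H2SO4, so n(LiOH) = 0.008936 x 2/1 = 0.01787 mol.
[LiOH] = 0.01787 mol / 0.01462 L = 1.22 M.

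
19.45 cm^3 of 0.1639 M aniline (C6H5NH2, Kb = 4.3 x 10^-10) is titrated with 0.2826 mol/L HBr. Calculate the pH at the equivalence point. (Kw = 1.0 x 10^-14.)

2.81

n(C6H5NH2) = 0.1639 x 0.01945 = 0.003188 mol; V(HBr) at equivalence = 0.003188/0.2826 = 0.01128 L.
At equivalence the base is fully converted to C6H5NH3+; total volume = 0.03073 L, so [C6H5NH3+] = 0.003188/0.03073 = 0.1037 M.
Ka(C6H5NH3+) = Kw/Kb = 1.0e-14 / 4.3 x 10^-10 = 2.33e-5.
[H^+] = sqrt(Ka x [C6H5NH3+]) = sqrt(2.33e-5 x 0.1037) = 0.00155 M.
pH = -log(0.00155) = 2.81.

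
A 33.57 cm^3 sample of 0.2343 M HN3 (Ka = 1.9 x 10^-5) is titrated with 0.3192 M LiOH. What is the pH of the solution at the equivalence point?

8.93

n(HN3) = 0.2343 x 0.03357 = 0.007865 mol; V(LiOH) at equivalence = 0.007865/0.3192 = 0.02464 L.
At equivalence all the acid is converted to N3-; total volume = 0.03357 + 0.02464 = 0.05821 L, so [N3-] = 0.007865/0.05821 = 0.1351 M.
Kb = Kw/Ka = 1.0e-14 / 1.9 x 10^-5 = 5.26e-10.
[OH^-] = sqrt(Kb x [N3-]) = sqrt(5.26e-10 x 0.1351) = 8.43e-6 M.
pOH = 5.07, so pH = 14.00 - 5.07 = 8.93.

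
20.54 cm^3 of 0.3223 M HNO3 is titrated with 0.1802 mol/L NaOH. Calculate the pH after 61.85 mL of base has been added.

n(acid) = 0.3223 x 0.02054 = 0.006620 mol; n(NaOH) added = 0.1802 x 0.06185 = 0.01115 mol.
Base is in excess by 0.01115 - 0.006620 = 0.004525 mol in a total volume of 0.08239 L.
[OH^-] = 0.004525/0.08239 = 0.05493 M, so pOH = 1.26 and pH = 14.00 - 1.26 = 12.74.

12.74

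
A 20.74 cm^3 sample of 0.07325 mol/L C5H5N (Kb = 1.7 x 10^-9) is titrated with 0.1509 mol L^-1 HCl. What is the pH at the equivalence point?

n(C5H5N) = 0.07325 x 0.02074 = 0.001519 mol; V(HCl) at equivalence = 0.001519/0.1509 = 0.01007 L.
At equivalence the base is fully converted to C5H5NH+; total volume = 0.03081 L, so [C5H5NH+] = 0.001519/0.03081 = 0.04931 M.
Ka(C5H5NH+) = Kw/Kb = 1.0e-14 / 1.7 x 10^-9 = 5.88e-6.
[H^+] = sqrt(Ka x [C5H5NH+]) = sqrt(5.88e-6 x 0.04931) = 0.000539 M.
pH = -log(0.000539) = 3.27.

3.27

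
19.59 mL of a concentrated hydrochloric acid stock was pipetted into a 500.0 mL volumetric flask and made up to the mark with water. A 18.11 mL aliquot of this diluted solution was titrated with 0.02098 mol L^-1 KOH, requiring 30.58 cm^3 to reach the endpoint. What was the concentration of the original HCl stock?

n(KOH) = 0.02098 x 0.03058 = 0.0006416 mol.
n(HCl) in the aliquot = 0.0006416 mol.
[diluted HCl] = 0.0006416 / 0.01811 = 0.03543 M.
Dilution factor = 500.0/19.59 = 25.52, so [stock] = 0.03543 x 25.52 = 0.904 M.

0.904 M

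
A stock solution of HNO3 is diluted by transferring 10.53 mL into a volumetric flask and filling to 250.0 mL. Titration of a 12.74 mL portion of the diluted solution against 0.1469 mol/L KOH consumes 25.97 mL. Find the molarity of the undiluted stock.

7.11 M

n(KOH) = 0.1469 x 0.02597 = 0.003815 mol.
n(HNO3) in the aliquot = 0.003815 mol.
[diluted HNO3] = 0.003815 / 0.01274 = 0.2994 M.
Dilution factor = 250.0/10.53 = 23.74, so [stock] = 0.2994 x 23.74 = 7.11 M.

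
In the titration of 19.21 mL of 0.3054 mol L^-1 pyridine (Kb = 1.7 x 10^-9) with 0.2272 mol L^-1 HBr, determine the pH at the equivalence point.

n(C5H5N) = 0.3054 x 0.01921 = 0.005867 mol; V(HBr) at equivalence = 0.005867/0.2272 = 0.02582 L.
At equivalence the base is fully converted to C5H5NH+; total volume = 0.04503 L, so [C5H5NH+] = 0.005867/0.04503 = 0.1303 M.
Ka(C5H5NH+) = Kw/Kb = 1.0e-14 / 1.7 x 10^-9 = 5.88e-6.
[H^+] = sqrt(Ka x [C5H5NH+]) = sqrt(5.88e-6 x 0.1303) = 0.000875 M.
pH = -log(0.000875) = 3.06.

3.06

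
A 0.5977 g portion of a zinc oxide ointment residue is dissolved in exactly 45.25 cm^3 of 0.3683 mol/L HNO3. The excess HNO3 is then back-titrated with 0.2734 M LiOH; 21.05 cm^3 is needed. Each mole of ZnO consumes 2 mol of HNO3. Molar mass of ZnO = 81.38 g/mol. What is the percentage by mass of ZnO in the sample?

Total n(HNO3) added = 0.3683 x 0.04525 = 0.01667 mol.
n(LiOH) used = 0.2734 x 0.02105 = 0.005755 mol, which equals the excess n(HNO3).
So n(HNO3) consumed by the sample = 0.01667 - 0.005755 = 0.01091 mol.
n(ZnO) = 0.01091 / 2 = 0.005455 mol.
mass ZnO = 0.005455 x 81.38 = 0.4439 g, so %ZnO = 0.4439/0.5977 x 100 = 74.3%.

74.3%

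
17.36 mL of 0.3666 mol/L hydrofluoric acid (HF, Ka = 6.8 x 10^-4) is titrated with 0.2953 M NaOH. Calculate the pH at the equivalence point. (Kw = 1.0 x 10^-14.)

n(HF) = 0.3666 x 0.01736 = 0.006364 mol; V(NaOH) at equivalence = 0.006364/0.2953 = 0.02155 L.
At equivalence all the acid is converted to F-; total volume = 0.01736 + 0.02155 = 0.03891 L, so [F-] = 0.006364/0.03891 = 0.1636 M.
Kb = Kw/Ka = 1.0e-14 / 6.8 x 10^-4 = 1.47e-11.
[OH^-] = sqrt(Kb x [F-]) = sqrt(1.47e-11 x 0.1636) = 1.55e-6 M.
pOH = 5.81, so pH = 14.00 - 5.81 = 8.19.

8.19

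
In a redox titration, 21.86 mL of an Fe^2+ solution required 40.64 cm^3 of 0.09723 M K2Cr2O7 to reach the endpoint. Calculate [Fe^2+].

1.08 M

n(K2Cr2O7) = 0.09723 x 0.04064 = 0.003951 mol.
From the balanced equation, 1 mol K2Cr2O7 reacts with 6 mol Fe^2+, so n(Fe^2+) = 0.003951 x 6/1 = 0.02371 mol.
[Fe^2+] = 0.02371 / 0.02186 L = 1.08 M.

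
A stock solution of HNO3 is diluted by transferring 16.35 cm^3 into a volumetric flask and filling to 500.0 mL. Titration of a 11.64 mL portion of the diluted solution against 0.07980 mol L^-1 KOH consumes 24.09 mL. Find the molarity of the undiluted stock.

n(KOH) = 0.07980 x 0.02409 = 0.001922 mol.
n(HNO3) in the aliquot = 0.001922 mol.
[diluted HNO3] = 0.001922 / 0.01164 = 0.1652 M.
Dilution factor = 500.0/16.35 = 30.58, so [stock] = 0.1652 x 30.58 = 5.05 M.

5.05 M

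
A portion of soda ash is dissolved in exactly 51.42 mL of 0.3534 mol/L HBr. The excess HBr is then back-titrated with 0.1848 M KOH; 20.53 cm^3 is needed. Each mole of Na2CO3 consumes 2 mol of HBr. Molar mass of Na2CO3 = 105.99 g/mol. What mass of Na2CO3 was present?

Total n(HBr) added = 0.3534 x 0.05142 = 0.01817 mol.
n(KOH) used = 0.1848 x 0.02053 = 0.003794 mol, which equals the excess n(HBr).
So n(HBr) consumed by the sample = 0.01817 - 0.003794 = 0.01438 mol.
n(Na2CO3) = 0.01438 / 2 = 0.007189 mol.
mass = 0.007189 mol x 105.99 g/mol = 0.762 g.

0.762 g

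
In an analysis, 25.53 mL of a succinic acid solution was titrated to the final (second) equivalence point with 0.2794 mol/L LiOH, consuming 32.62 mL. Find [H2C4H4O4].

0.178 M

n(LiOH) = 0.2794 x 0.03262 = 0.009114 mol.
At the final (second) equivalence point, 2 mol OH^- react per mol H2C4H4O4, so n(H2C4H4O4) = 0.009114 / 2 = 0.004557 mol.
[H2C4H4O4] = 0.004557 / 0.02553 L = 0.178 M.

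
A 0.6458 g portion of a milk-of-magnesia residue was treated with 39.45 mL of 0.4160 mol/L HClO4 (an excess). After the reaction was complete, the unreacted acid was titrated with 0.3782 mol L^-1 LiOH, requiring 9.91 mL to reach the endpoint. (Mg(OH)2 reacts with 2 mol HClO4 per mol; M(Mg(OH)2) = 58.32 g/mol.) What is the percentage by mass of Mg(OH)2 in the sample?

Total n(HClO4) added = 0.4160 x 0.03945 = 0.01641 mol.
n(LiOH) used = 0.3782 x 0.009910 = 0.003748 mol, which equals the excess n(HClO4).
So n(HClO4) consumed by the sample = 0.01641 - 0.003748 = 0.01266 mol.
n(Mg(OH)2) = 0.01266 / 2 = 0.006332 mol.
mass Mg(OH)2 = 0.006332 x 58.32 = 0.3693 g, so %Mg(OH)2 = 0.3693/0.6458 x 100 = 57.2%.

57.2%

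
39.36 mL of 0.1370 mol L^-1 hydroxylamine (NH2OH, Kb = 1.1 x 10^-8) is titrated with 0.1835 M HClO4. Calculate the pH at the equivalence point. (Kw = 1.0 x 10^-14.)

n(NH2OH) = 0.1370 x 0.03936 = 0.005392 mol; V(HClO4) at equivalence = 0.005392/0.1835 = 0.02939 L.
At equivalence the base is fully converted to NH3OH+; total volume = 0.06875 L, so [NH3OH+] = 0.005392/0.06875 = 0.07844 M.
Ka(NH3OH+) = Kw/Kb = 1.0e-14 / 1.1 x 10^-8 = 9.09e-7.
[H^+] = sqrt(Ka x [NH3OH+]) = sqrt(9.09e-7 x 0.07844) = 0.000267 M.
pH = -log(0.000267) = 3.57.

3.57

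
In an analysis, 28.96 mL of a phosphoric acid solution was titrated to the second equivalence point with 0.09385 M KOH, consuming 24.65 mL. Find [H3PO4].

n(KOH) = 0.09385 x 0.02465 = 0.002313 mol.
At the second equivalence point, 2 mol OH^- react per mol H3PO4, so n(H3PO4) = 0.002313 / 2 = 0.001157 mol.
[H3PO4] = 0.001157 / 0.02896 L = 0.0399 M.

0.0399 M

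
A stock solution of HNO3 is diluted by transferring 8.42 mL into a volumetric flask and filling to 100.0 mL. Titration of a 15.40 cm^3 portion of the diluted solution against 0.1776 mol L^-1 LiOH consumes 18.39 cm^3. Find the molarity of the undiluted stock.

2.52 M

n(LiOH) = 0.1776 x 0.01839 = 0.003266 mol.
n(HNO3) in the aliquot = 0.003266 mol.
[diluted HNO3] = 0.003266 / 0.01540 = 0.2121 M.
Dilution factor = 100.0/8.420 = 11.88, so [stock] = 0.2121 x 11.88 = 2.52 M.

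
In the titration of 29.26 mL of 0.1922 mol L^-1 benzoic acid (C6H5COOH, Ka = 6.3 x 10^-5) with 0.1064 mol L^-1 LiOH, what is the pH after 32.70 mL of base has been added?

4.41

Initial n(C6H5COOH) = 0.1922 x 0.02926 = 0.005624 mol.
n(LiOH) added = 0.1064 x 0.03270 = 0.003479 mol, converting that many moles of C6H5COOH to C6H5COO-.
Remaining n(C6H5COOH) = 0.002144 mol; n(C6H5COO-) = 0.003479 mol.
By Henderson-Hasselbalch, pH = pKa + log([A^-]/[HA]) = 4.20 + log(0.003479/0.002144) = 4.20 + (+0.21) = 4.41.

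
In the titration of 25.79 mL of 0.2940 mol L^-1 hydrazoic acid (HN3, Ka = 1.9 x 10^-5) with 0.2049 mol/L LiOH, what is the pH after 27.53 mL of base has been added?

Initial n(HN3) = 0.2940 x 0.02579 = 0.007582 mol.
n(LiOH) added = 0.2049 x 0.02753 = 0.005641 mol, converting that many moles of HN3 to N3-.
Remaining n(HN3) = 0.001941 mol; n(N3-) = 0.005641 mol.
By Henderson-Hasselbalch, pH = pKa + log([A^-]/[HA]) = 4.72 + log(0.005641/0.001941) = 4.72 + (+0.46) = 5.18.

5.18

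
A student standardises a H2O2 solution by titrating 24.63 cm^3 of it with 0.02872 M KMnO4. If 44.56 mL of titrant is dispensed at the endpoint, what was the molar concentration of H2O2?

n(KMnO4) = 0.02872 x 0.04456 = 0.001280 mol.
From the balanced equation, 2 mol KMnO4 reacts with 5 mol H2O2, so n(H2O2) = 0.001280 x 5/2 = 0.003199 mol.
[H2O2] = 0.003199 / 0.02463 L = 0.130 M.

0.130 M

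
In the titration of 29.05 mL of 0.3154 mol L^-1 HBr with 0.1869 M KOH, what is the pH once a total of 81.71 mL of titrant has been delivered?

n(acid) = 0.3154 x 0.02905 = 0.009162 mol; n(KOH) added = 0.1869 x 0.08171 = 0.01527 mol.
Base is in excess by 0.01527 - 0.009162 = 0.006109 mol in a total volume of 0.1108 L.
[OH^-] = 0.006109/0.1108 = 0.05516 M, so pOH = 1.26 and pH = 14.00 - 1.26 = 12.74.

12.74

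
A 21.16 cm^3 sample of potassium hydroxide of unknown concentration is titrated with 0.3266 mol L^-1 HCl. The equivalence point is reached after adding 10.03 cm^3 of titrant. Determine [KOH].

0.155 M

n(HCl) delivered = 0.3266 x 0.01003 = 0.003276 mol.
For a 1:1 reaction, n(KOH) = 0.003276 mol.
[KOH] = 0.003276 mol / 0.02116 L = 0.155 M.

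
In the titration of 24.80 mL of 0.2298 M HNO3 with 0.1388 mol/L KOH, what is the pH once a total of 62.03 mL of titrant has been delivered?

12.53

n(acid) = 0.2298 x 0.02480 = 0.005699 mol; n(KOH) added = 0.1388 x 0.06203 = 0.008610 mol.
Base is in excess by 0.008610 - 0.005699 = 0.002911 mol in a total volume of 0.08683 L.
[OH^-] = 0.002911/0.08683 = 0.03352 M, so pOH = 1.47 and pH = 14.00 - 1.47 = 12.53.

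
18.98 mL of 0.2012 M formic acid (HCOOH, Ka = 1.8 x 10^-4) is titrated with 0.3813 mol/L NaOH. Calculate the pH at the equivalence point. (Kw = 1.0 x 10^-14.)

n(HCOOH) = 0.2012 x 0.01898 = 0.003819 mol; V(NaOH) at equivalence = 0.003819/0.3813 = 0.01002 L.
At equivalence all the acid is converted to HCOO-; total volume = 0.01898 + 0.01002 = 0.02900 L, so [HCOO-] = 0.003819/0.02900 = 0.1317 M.
Kb = Kw/Ka = 1.0e-14 / 1.8 x 10^-4 = 5.56e-11.
[OH^-] = sqrt(Kb x [HCOO-]) = sqrt(5.56e-11 x 0.1317) = 2.70e-6 M.
pOH = 5.57, so pH = 14.00 - 5.57 = 8.43.

8.43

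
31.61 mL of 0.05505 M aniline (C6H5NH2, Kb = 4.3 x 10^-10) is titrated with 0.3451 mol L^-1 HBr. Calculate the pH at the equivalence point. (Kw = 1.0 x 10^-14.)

n(C6H5NH2) = 0.05505 x 0.03161 = 0.001740 mol; V(HBr) at equivalence = 0.001740/0.3451 = 0.005042 L.
At equivalence the base is fully converted to C6H5NH3+; total volume = 0.03665 L, so [C6H5NH3+] = 0.001740/0.03665 = 0.04748 M.
Ka(C6H5NH3+) = Kw/Kb = 1.0e-14 / 4.3 x 10^-10 = 2.33e-5.
[H^+] = sqrt(Ka x [C6H5NH3+]) = sqrt(2.33e-5 x 0.04748) = 0.00105 M.
pH = -log(0.00105) = 2.98.

2.98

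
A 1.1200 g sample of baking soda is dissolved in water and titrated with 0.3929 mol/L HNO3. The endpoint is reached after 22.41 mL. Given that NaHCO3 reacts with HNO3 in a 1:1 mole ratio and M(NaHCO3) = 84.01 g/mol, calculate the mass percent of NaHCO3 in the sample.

n(HNO3) = 0.3929 x 0.02241 = 0.008805 mol.
n(NaHCO3) = 0.008805 / 1 = 0.008805 mol.
mass of NaHCO3 = 0.008805 x 84.01 = 0.7397 g.
% purity = 0.7397 / 1.1200 x 100 = 66.0%.

66.0%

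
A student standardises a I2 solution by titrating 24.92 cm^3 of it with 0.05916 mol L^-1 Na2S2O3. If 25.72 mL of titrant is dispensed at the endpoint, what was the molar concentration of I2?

n(Na2S2O3) = 0.05916 x 0.02572 = 0.001522 mol.
From the balanced equation, 2 mol Na2S2O3 reacts with 1 mol I2, so n(I2) = 0.001522 x 1/2 = 0.0007608 mol.
[I2] = 0.0007608 / 0.02492 L = 0.0305 M.

0.0305 M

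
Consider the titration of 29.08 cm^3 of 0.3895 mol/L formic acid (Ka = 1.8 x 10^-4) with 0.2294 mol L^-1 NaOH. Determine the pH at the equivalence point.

8.45

n(HCOOH) = 0.3895 x 0.02908 = 0.01133 mol; V(NaOH) at equivalence = 0.01133/0.2294 = 0.04938 L.
At equivalence all the acid is converted to HCOO-; total volume = 0.02908 + 0.04938 = 0.07846 L, so [HCOO-] = 0.01133/0.07846 = 0.1444 M.
Kb = Kw/Ka = 1.0e-14 / 1.8 x 10^-4 = 5.56e-11.
[OH^-] = sqrt(Kb x [HCOO-]) = sqrt(5.56e-11 x 0.1444) = 2.83e-6 M.
pOH = 5.55, so pH = 14.00 - 5.55 = 8.45.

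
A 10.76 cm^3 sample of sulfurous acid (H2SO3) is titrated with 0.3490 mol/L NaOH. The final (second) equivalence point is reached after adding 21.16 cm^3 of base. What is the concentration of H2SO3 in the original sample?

n(NaOH) = 0.3490 x 0.02116 = 0.007385 mol.
At the final (second) equivalence point, 2 mol OH^- react per mol H2SO3, so n(H2SO3) = 0.007385 / 2 = 0.003692 mol.
[H2SO3] = 0.003692 / 0.01076 L = 0.343 M.

0.343 M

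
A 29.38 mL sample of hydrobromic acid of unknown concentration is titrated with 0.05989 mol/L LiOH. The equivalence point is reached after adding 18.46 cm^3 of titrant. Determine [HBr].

n(LiOH) delivered = 0.05989 x 0.01846 = 0.001106 mol.
For a 1:1 reaction, n(HBr) = 0.001106 mol.
[HBr] = 0.001106 mol / 0.02938 L = 0.0376 M.

0.0376 M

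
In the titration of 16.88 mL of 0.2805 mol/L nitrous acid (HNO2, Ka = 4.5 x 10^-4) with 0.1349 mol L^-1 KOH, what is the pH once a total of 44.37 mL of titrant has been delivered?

12.31

n(acid) = 0.2805 x 0.01688 = 0.004735 mol; n(KOH) added = 0.1349 x 0.04437 = 0.005986 mol.
Base is in excess by 0.005986 - 0.004735 = 0.001251 mol in a total volume of 0.06125 L.
[OH^-] = 0.001251/0.06125 = 0.02042 M, so pOH = 1.69 and pH = 14.00 - 1.69 = 12.31.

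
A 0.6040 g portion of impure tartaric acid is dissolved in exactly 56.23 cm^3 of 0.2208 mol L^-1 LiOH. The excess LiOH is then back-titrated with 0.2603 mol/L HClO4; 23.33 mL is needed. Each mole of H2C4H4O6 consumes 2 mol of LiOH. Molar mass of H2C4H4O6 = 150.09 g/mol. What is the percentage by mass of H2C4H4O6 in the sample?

Total n(LiOH) added = 0.2208 x 0.05623 = 0.01242 mol.
n(HClO4) used = 0.2603 x 0.02333 = 0.006073 mol, which equals the excess n(LiOH).
So n(LiOH) consumed by the sample = 0.01242 - 0.006073 = 0.006343 mol.
n(H2C4H4O6) = 0.006343 / 2 = 0.003171 mol.
mass H2C4H4O6 = 0.003171 x 150.09 = 0.4760 g, so %H2C4H4O6 = 0.4760/0.6040 x 100 = 78.8%.

78.8%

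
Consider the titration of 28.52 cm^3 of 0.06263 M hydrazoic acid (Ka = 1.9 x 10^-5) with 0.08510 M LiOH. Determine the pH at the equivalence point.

8.64

n(HN3) = 0.06263 x 0.02852 = 0.001786 mol; V(LiOH) at equivalence = 0.001786/0.08510 = 0.02099 L.
At equivalence all the acid is converted to N3-; total volume = 0.02852 + 0.02099 = 0.04951 L, so [N3-] = 0.001786/0.04951 = 0.03608 M.
Kb = Kw/Ka = 1.0e-14 / 1.9 x 10^-5 = 5.26e-10.
[OH^-] = sqrt(Kb x [N3-]) = sqrt(5.26e-10 x 0.03608) = 4.36e-6 M.
pOH = 5.36, so pH = 14.00 - 5.36 = 8.64.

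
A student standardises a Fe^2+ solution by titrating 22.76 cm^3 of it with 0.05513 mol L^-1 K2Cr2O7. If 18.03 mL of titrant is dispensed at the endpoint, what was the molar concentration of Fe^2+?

0.262 M

n(K2Cr2O7) = 0.05513 x 0.01803 = 0.0009940 mol.
From the balanced equation, 1 mol K2Cr2O7 reacts with 6 mol Fe^2+, so n(Fe^2+) = 0.0009940 x 6/1 = 0.005964 mol.
[Fe^2+] = 0.005964 / 0.02276 L = 0.262 M.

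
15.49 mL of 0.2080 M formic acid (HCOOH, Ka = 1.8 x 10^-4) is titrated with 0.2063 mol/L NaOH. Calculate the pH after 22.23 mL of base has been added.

12.56

n(acid) = 0.2080 x 0.01549 = 0.003222 mol; n(NaOH) added = 0.2063 x 0.02223 = 0.004586 mol.
Base is in excess by 0.004586 - 0.003222 = 0.001364 mol in a total volume of 0.03772 L.
[OH^-] = 0.001364/0.03772 = 0.03616 M, so pOH = 1.44 and pH = 14.00 - 1.44 = 12.56.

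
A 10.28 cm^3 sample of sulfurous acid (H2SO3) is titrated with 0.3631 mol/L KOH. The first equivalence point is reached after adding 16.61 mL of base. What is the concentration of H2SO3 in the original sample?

0.587 M

n(KOH) = 0.3631 x 0.01661 = 0.006031 mol.
At the first equivalence point, 1 mol OH^- react per mol H2SO3, so n(H2SO3) = 0.006031 / 1 = 0.006031 mol.
[H2SO3] = 0.006031 / 0.01028 L = 0.587 M.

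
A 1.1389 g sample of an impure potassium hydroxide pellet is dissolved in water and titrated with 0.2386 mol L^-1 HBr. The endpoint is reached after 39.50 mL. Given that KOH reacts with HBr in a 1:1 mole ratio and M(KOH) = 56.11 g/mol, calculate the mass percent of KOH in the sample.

46.4%

n(HBr) = 0.2386 x 0.03950 = 0.009425 mol.
n(KOH) = 0.009425 / 1 = 0.009425 mol.
mass of KOH = 0.009425 x 56.11 = 0.5288 g.
% purity = 0.5288 / 1.1389 x 100 = 46.4%.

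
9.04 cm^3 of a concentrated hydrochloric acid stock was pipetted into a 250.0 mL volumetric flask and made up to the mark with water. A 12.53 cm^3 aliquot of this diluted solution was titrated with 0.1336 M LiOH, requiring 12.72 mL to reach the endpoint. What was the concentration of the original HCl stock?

3.75 M

n(LiOH) = 0.1336 x 0.01272 = 0.001699 mol.
n(HCl) in the aliquot = 0.001699 mol.
[diluted HCl] = 0.001699 / 0.01253 = 0.1356 M.
Dilution factor = 250.0/9.040 = 27.65, so [stock] = 0.1356 x 27.65 = 3.75 M.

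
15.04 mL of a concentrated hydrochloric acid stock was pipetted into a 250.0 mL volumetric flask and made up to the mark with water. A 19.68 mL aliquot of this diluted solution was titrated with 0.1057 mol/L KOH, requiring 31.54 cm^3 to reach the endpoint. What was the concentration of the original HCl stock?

2.82 M

n(KOH) = 0.1057 x 0.03154 = 0.003334 mol.
n(HCl) in the aliquot = 0.003334 mol.
[diluted HCl] = 0.003334 / 0.01968 = 0.1694 M.
Dilution factor = 250.0/15.04 = 16.62, so [stock] = 0.1694 x 16.62 = 2.82 M.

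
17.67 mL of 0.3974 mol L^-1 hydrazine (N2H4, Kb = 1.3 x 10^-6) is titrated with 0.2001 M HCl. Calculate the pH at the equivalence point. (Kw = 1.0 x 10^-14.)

4.49

n(N2H4) = 0.3974 x 0.01767 = 0.007022 mol; V(HCl) at equivalence = 0.007022/0.2001 = 0.03509 L.
At equivalence the base is fully converted to N2H5+; total volume = 0.05276 L, so [N2H5+] = 0.007022/0.05276 = 0.1331 M.
Ka(N2H5+) = Kw/Kb = 1.0e-14 / 1.3 x 10^-6 = 7.69e-9.
[H^+] = sqrt(Ka x [N2H5+]) = sqrt(7.69e-9 x 0.1331) = 3.20e-5 M.
pH = -log(3.20e-5) = 4.49.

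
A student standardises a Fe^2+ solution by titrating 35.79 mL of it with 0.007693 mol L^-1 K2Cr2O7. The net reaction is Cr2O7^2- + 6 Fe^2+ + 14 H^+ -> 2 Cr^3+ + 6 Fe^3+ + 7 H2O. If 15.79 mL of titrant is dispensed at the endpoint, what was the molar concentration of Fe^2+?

n(K2Cr2O7) = 0.007693 x 0.01579 = 0.0001215 mol.
From the balanced equation, 1 mol K2Cr2O7 reacts with 6 mol Fe^2+, so n(Fe^2+) = 0.0001215 x 6/1 = 0.0007288 mol.
[Fe^2+] = 0.0007288 / 0.03579 L = 0.0204 M.

0.0204 M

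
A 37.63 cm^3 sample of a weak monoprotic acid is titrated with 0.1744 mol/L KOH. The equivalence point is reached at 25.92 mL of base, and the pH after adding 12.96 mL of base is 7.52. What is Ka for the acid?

12.96 mL is half of the equivalence volume, so this is the half-equivalence point where [HA] = [A^-].
At half-equivalence pH = pKa, so pKa = 7.52.
Ka = 10^(-7.52) = 3.0 x 10^-8.

3.0 x 10^-8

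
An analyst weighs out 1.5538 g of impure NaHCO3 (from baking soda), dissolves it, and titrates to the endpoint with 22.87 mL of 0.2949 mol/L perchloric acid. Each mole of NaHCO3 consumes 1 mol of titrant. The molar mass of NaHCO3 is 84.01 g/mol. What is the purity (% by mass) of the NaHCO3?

36.5%

n(HClO4) = 0.2949 x 0.02287 = 0.006744 mol.
n(NaHCO3) = 0.006744 / 1 = 0.006744 mol.
mass of NaHCO3 = 0.006744 x 84.01 = 0.5666 g.
% purity = 0.5666 / 1.5538 x 100 = 36.5%.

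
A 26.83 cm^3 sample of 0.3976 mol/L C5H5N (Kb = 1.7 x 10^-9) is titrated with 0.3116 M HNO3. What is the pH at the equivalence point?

2.99

n(C5H5N) = 0.3976 x 0.02683 = 0.01067 mol; V(HNO3) at equivalence = 0.01067/0.3116 = 0.03423 L.
At equivalence the base is fully converted to C5H5NH+; total volume = 0.06106 L, so [C5H5NH+] = 0.01067/0.06106 = 0.1747 M.
Ka(C5H5NH+) = Kw/Kb = 1.0e-14 / 1.7 x 10^-9 = 5.88e-6.
[H^+] = sqrt(Ka x [C5H5NH+]) = sqrt(5.88e-6 x 0.1747) = 0.00101 M.
pH = -log(0.00101) = 2.99.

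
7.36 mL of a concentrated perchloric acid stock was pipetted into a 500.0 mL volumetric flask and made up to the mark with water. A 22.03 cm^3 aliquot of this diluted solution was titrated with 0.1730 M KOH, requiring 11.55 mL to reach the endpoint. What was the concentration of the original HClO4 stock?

n(KOH) = 0.1730 x 0.01155 = 0.001998 mol.
n(HClO4) in the aliquot = 0.001998 mol.
[diluted HClO4] = 0.001998 / 0.02203 = 0.09070 M.
Dilution factor = 500.0/7.360 = 67.93, so [stock] = 0.09070 x 67.93 = 6.16 M.

6.16 M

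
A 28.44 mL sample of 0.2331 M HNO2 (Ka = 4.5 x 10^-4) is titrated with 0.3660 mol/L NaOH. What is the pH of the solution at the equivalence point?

n(HNO2) = 0.2331 x 0.02844 = 0.006629 mol; V(NaOH) at equivalence = 0.006629/0.3660 = 0.01811 L.
At equivalence all the acid is converted to NO2-; total volume = 0.02844 + 0.01811 = 0.04655 L, so [NO2-] = 0.006629/0.04655 = 0.1424 M.
Kb = Kw/Ka = 1.0e-14 / 4.5 x 10^-4 = 2.22e-11.
[OH^-] = sqrt(Kb x [NO2-]) = sqrt(2.22e-11 x 0.1424) = 1.78e-6 M.
pOH = 5.75, so pH = 14.00 - 5.75 = 8.25.

8.25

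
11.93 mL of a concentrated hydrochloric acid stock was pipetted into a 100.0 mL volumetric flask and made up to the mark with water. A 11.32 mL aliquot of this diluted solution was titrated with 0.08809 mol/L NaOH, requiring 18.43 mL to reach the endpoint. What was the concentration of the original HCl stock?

1.20 M

n(NaOH) = 0.08809 x 0.01843 = 0.001623 mol.
n(HCl) in the aliquot = 0.001623 mol.
[diluted HCl] = 0.001623 / 0.01132 = 0.1434 M.
Dilution factor = 100.0/11.93 = 8.382, so [stock] = 0.1434 x 8.382 = 1.20 M.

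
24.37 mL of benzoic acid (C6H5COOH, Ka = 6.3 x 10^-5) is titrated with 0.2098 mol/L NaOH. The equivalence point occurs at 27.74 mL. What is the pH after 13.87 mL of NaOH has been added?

13.87 mL is exactly half the equivalence volume (27.74/2), i.e. the half-equivalence point.
There, n(HA) = n(A^-), so pH = pKa = -log(6.3 x 10^-5) = 4.20.

4.20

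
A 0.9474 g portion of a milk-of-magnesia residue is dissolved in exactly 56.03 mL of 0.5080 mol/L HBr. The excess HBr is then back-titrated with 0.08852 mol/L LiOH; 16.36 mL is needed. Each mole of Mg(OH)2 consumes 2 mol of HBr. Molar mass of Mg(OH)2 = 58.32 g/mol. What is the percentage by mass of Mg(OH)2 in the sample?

83.1%

Total n(HBr) added = 0.5080 x 0.05603 = 0.02846 mol.
n(LiOH) used = 0.08852 x 0.01636 = 0.001448 mol, which equals the excess n(HBr).
So n(HBr) consumed by the sample = 0.02846 - 0.001448 = 0.02702 mol.
n(Mg(OH)2) = 0.02702 / 2 = 0.01351 mol.
mass Mg(OH)2 = 0.01351 x 58.32 = 0.7878 g, so %Mg(OH)2 = 0.7878/0.9474 x 100 = 83.1%.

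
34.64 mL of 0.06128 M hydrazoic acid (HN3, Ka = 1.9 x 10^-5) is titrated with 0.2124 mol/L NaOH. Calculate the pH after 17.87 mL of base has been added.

n(acid) = 0.06128 x 0.03464 = 0.002123 mol; n(NaOH) added = 0.2124 x 0.01787 = 0.003796 mol.
Base is in excess by 0.003796 - 0.002123 = 0.001673 mol in a total volume of 0.05251 L.
[OH^-] = 0.001673/0.05251 = 0.03186 M, so pOH = 1.50 and pH = 14.00 - 1.50 = 12.50.

12.50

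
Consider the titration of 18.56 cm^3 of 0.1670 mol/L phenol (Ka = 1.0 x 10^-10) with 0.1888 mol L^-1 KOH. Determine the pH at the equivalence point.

11.47

n(C6H5OH) = 0.1670 x 0.01856 = 0.003100 mol; V(KOH) at equivalence = 0.003100/0.1888 = 0.01642 L.
At equivalence all the acid is converted to C6H5O-; total volume = 0.01856 + 0.01642 = 0.03498 L, so [C6H5O-] = 0.003100/0.03498 = 0.08862 M.
Kb = Kw/Ka = 1.0e-14 / 1.0 x 10^-10 = 0.000100.
[OH^-] = sqrt(Kb x [C6H5O-]) = sqrt(0.000100 x 0.08862) = 0.00298 M.
pOH = 2.53, so pH = 14.00 - 2.53 = 11.47.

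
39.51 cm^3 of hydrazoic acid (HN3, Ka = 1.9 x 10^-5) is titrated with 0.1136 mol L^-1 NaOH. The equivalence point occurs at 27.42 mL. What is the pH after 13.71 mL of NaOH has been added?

13.71 mL is exactly half the equivalence volume (27.42/2), i.e. the half-equivalence point.
There, n(HA) = n(A^-), so pH = pKa = -log(1.9 x 10^-5) = 4.72.

4.72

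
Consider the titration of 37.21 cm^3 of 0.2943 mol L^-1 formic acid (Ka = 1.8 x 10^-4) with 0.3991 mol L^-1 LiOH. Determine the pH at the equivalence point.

n(HCOOH) = 0.2943 x 0.03721 = 0.01095 mol; V(LiOH) at equivalence = 0.01095/0.3991 = 0.02744 L.
At equivalence all the acid is converted to HCOO-; total volume = 0.03721 + 0.02744 = 0.06465 L, so [HCOO-] = 0.01095/0.06465 = 0.1694 M.
Kb = Kw/Ka = 1.0e-14 / 1.8 x 10^-4 = 5.56e-11.
[OH^-] = sqrt(Kb x [HCOO-]) = sqrt(5.56e-11 x 0.1694) = 3.07e-6 M.
pOH = 5.51, so pH = 14.00 - 5.51 = 8.49.

8.49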